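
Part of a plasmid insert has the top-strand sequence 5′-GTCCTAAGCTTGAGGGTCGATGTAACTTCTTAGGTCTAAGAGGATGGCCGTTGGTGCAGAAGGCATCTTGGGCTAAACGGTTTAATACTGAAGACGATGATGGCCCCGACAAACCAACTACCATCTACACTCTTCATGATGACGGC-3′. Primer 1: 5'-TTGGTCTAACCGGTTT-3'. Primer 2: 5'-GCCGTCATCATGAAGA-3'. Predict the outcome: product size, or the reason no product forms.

Primer 1 (TTGGTCTAACCGGTTT) does not match the top strand, and its reverse complement AAACCGGTTAGACCAA does not match either.
With no annealing site for primer 1, no amplification occurs.

No product — primer 1 has no binding site in the template.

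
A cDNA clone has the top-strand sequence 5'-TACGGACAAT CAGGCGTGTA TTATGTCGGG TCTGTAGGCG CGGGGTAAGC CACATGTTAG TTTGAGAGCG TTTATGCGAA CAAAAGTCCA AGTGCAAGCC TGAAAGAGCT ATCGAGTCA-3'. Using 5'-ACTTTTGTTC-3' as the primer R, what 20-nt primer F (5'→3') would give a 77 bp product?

The reverse primer's reverse complement GAACAAAAGT matches the template at positions 78–87, so the product ends at position 87.
A 77 bp product then starts at position 87 − 77 + 1 = 11.
The forward primer is identical to the top strand there: CAGGCGTGTATTATGTCGGG.

5'-CAGGCGTGTATTATGTCGGG-3'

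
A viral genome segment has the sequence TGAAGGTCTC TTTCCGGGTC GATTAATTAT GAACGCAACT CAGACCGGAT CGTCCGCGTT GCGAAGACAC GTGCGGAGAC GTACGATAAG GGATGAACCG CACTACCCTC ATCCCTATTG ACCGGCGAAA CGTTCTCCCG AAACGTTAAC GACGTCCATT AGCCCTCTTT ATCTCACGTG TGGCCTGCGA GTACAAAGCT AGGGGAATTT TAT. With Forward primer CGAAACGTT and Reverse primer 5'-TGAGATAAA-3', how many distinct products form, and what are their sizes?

Two products: 51 bp, 38 bp

The forward primer CGAAACGTT matches the top strand at positions 126–134, 139–147.
The reverse primer's reverse complement is TTTATCTCA, matching at positions 168–176.
Each forward site pairs with the reverse site to give a product ending at position 176: sizes 51, 38 bp.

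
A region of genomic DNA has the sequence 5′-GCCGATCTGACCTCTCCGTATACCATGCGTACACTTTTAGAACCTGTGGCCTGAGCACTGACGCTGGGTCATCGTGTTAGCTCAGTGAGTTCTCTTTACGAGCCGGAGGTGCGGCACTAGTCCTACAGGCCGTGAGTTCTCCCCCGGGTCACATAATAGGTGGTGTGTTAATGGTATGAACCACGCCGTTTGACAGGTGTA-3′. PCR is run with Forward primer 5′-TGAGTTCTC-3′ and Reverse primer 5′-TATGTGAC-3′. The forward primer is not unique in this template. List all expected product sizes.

The forward primer TGAGTTCTC matches the top strand at positions 86–94, 133–141.
The reverse primer's reverse complement is GTCACATA, matching at positions 148–155.
Each forward site pairs with the reverse site to give a product ending at position 155: sizes 70, 23 bp.

70 bp, 23 bp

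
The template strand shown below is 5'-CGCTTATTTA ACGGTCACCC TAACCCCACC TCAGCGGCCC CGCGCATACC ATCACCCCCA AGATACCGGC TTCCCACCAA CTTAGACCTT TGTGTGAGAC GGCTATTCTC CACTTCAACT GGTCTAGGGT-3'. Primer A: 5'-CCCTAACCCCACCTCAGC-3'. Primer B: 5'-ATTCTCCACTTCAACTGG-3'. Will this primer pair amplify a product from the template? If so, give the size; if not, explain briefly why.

No product — both primers anneal to the same strand and extend in the same direction.

Primer A (CCCTAACCCCACCTCAGC) matches the top strand at positions 18–35 (3' end points downstream).
Primer B (ATTCTCCACTTCAACTGG) also matches the top strand directly, at positions 105–122 — its reverse complement CCAGTTGAAGTGGAGAAT is not present.
Both primers anneal to the bottom strand with 3' ends pointing the same way, so neither can prime synthesis back toward the other.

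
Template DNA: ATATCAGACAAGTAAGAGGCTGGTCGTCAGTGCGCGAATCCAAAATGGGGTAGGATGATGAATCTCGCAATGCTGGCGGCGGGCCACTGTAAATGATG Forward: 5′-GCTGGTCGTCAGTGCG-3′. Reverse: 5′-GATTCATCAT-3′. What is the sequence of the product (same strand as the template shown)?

5'-GCTGGTCGTCAGTGCGCGAATCCAAAATGGGGTAGGATGATGAATC-3'

Scanning the template, GCTGGTCGTCAGTGCG occurs at positions 19–34; this primer anneals to the bottom strand there with its 3' end pointing downstream.
The reverse primer's reverse complement is ATGATGAATC, which matches the template at positions 55–64.
The product is the template from position 19 through 64 (46 bp).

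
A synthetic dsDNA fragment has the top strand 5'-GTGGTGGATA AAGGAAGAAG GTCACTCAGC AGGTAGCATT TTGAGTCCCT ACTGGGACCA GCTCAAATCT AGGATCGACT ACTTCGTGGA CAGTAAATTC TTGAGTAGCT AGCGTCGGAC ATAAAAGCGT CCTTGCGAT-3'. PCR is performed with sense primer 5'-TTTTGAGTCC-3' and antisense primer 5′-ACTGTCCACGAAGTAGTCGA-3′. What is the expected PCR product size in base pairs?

Scanning the template, TTTTGAGTCC occurs at positions 39–48; this primer anneals to the bottom strand there with its 3' end pointing downstream.
Reverse complement of the reverse primer: TCGACTACTTCGTGGACAGT. This occurs on the top strand at positions 75–94.
The product runs from position 39 to position 94, so its length is 94 − 39 + 1 = 56 bp.

56 bp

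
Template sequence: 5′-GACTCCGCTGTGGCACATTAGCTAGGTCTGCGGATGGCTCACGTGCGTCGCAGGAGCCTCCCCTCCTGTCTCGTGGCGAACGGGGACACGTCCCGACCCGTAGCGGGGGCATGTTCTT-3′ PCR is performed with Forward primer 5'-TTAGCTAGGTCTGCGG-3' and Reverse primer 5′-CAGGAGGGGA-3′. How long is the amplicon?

Forward primer TTAGCTAGGTCTGCGG is found on the top strand at positions 18–33.
The reverse primer's reverse complement is TCCCCTCCTG, which matches the template at positions 59–68.
Amplicon spans positions 18–68: 51 bp.

51 bp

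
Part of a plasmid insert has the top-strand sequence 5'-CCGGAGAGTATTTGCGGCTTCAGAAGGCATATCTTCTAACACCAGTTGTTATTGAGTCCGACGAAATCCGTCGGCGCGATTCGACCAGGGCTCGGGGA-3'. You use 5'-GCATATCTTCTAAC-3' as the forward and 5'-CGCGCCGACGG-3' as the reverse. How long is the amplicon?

52 bp

Forward primer GCATATCTTCTAAC is found on the top strand at positions 27–40.
Taking the reverse complement of CGCGCCGACGG gives CCGTCGGCGCG, found at positions 68–78 on the template; the primer anneals here to the top strand with its 3' end pointing upstream.
Product length = (reverse-primer end) − (forward-primer start) + 1 = 78 − 27 + 1 = 52 bp.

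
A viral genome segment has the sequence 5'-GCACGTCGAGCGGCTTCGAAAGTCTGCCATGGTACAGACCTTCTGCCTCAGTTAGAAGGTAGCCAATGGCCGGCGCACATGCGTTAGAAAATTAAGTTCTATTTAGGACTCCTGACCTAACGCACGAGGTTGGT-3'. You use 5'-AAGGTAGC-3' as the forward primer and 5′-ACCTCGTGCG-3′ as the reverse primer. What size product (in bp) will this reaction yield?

Forward primer AAGGTAGC is found on the top strand at positions 56–63.
Taking the reverse complement of ACCTCGTGCG gives CGCACGAGGT, found at positions 121–130 on the template; the primer anneals here to the top strand with its 3' end pointing upstream.
Product length = (reverse-primer end) − (forward-primer start) + 1 = 130 − 56 + 1 = 75 bp.

75 bp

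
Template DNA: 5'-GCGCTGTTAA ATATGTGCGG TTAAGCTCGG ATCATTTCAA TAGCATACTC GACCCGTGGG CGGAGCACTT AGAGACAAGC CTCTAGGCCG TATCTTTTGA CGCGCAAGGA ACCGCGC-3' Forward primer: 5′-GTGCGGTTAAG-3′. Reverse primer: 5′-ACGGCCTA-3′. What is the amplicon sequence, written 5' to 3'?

The forward primer matches the template at positions 15–25.
Reverse complement of the reverse primer: TAGGCCGT. This occurs on the top strand at positions 84–91.
The product is the template from position 15 through 91 (77 bp).

5'-GTGCGGTTAAGCTCGGATCATTTCAATAGCATACTCGACCCGTGGGCGGAGCACTTAGAGACAAGCCTCTAGGCCGT-3'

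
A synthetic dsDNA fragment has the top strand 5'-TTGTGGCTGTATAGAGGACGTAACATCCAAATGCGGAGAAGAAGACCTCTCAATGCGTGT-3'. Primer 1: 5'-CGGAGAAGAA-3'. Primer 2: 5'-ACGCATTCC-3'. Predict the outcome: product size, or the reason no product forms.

Primer 2 (ACGCATTCC) does not match the top strand, and its reverse complement GGAATGCGT does not match either.
With no annealing site for primer 2, no amplification occurs.

No product — primer 2 has no binding site in the template.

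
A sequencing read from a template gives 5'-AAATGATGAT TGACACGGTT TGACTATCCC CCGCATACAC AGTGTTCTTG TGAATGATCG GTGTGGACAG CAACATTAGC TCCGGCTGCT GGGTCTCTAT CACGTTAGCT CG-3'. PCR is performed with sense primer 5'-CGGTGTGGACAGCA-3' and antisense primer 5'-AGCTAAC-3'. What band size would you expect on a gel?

52 bp

Scanning the template, CGGTGTGGACAGCA occurs at positions 59–72; this primer anneals to the bottom strand there with its 3' end pointing downstream.
Reverse complement of the reverse primer: GTTAGCT. This occurs on the top strand at positions 104–110.
The product runs from position 59 to position 110, so its length is 110 − 59 + 1 = 52 bp.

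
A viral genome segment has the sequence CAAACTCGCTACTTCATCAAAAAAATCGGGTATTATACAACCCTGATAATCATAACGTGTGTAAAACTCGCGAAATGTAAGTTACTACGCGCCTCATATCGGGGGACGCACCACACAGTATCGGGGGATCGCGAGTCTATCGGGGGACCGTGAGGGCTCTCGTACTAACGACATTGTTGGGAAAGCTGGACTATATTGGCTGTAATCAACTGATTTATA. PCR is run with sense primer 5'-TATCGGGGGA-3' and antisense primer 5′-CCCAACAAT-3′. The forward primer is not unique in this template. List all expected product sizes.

85 bp, 63 bp, 44 bp

The forward primer TATCGGGGGA matches the top strand at positions 97–106, 119–128, 138–147.
The reverse primer's reverse complement is ATTGTTGGG, matching at positions 173–181.
Each forward site pairs with the reverse site to give a product ending at position 181: sizes 85, 63, 44 bp.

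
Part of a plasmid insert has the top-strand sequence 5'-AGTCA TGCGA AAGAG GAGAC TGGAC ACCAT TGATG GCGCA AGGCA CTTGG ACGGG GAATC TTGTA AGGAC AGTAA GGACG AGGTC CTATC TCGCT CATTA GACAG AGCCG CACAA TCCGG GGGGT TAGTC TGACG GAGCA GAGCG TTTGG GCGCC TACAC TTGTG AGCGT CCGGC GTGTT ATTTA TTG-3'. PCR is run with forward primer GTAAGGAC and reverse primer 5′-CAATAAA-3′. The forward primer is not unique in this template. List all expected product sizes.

The forward primer GTAAGGAC matches the top strand at positions 63–70, 72–79.
The reverse primer's reverse complement is TTTATTG, matching at positions 182–188.
Each forward site pairs with the reverse site to give a product ending at position 188: sizes 126, 117 bp.

126 bp, 117 bp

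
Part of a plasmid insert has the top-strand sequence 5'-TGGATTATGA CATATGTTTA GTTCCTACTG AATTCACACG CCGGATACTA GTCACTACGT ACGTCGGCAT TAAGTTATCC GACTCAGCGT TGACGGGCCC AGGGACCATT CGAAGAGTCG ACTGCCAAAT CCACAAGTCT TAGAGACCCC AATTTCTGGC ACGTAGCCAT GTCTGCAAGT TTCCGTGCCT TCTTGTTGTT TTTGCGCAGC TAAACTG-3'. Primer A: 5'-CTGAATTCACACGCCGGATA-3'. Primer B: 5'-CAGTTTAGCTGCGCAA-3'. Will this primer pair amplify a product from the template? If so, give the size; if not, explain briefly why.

Yes — a 190 bp product.

Primer A (CTGAATTCACACGCCGGATA) matches the top strand at positions 28–47; it acts as a forward primer.
Primer B's reverse complement is TTGCGCAGCTAAACTG, matching the top strand at positions 202–217; it acts as a reverse primer.
The 3' ends face each other across positions 28–217, giving a 190 bp product.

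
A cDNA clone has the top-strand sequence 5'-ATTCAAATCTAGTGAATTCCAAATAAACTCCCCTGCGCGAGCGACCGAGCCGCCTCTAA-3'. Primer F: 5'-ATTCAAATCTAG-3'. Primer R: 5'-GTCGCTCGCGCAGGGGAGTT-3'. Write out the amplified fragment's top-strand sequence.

5'-ATTCAAATCTAGTGAATTCCAAATAAACTCCCCTGCGCGAGCGAC-3'

The forward primer matches the template at positions 1–12.
The reverse primer's reverse complement is AACTCCCCTGCGCGAGCGAC, which matches the template at positions 26–45.
The product is the template from position 1 through 45 (45 bp).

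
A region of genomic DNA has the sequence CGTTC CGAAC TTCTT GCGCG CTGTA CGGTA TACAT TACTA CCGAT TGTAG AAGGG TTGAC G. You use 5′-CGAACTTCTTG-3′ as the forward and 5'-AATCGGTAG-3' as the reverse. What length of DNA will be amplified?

The forward primer matches the template at positions 6–16.
Reverse complement of the reverse primer: CTACCGATT. This occurs on the top strand at positions 38–46.
Amplicon spans positions 6–46: 41 bp.

41 bp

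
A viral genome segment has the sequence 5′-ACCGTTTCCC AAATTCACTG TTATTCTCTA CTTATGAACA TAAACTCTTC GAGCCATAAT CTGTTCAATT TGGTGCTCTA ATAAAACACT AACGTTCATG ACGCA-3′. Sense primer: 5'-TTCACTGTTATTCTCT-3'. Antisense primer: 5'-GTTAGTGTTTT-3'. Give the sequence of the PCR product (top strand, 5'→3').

Forward primer TTCACTGTTATTCTCT is found on the top strand at positions 14–29.
Taking the reverse complement of GTTAGTGTTTT gives AAAACACTAAC, found at positions 83–93 on the template; the primer anneals here to the top strand with its 3' end pointing upstream.
The product is the template from position 14 through 93 (80 bp).

5'-TTCACTGTTATTCTCTACTTATGAACATAAACTCTTCGAGCCATAATCTGTTCAATTTGGTGCTCTAATAAAACACTAAC-3'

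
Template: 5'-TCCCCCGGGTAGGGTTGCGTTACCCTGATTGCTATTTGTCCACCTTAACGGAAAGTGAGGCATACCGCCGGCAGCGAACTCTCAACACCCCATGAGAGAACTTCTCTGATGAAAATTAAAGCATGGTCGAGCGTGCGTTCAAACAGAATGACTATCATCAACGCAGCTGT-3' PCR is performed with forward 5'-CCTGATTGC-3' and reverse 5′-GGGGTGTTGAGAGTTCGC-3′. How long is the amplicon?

68 bp

Forward primer CCTGATTGC is found on the top strand at positions 24–32.
The reverse primer's reverse complement is GCGAACTCTCAACACCCC, which matches the template at positions 74–91.
Amplicon spans positions 24–91: 68 bp.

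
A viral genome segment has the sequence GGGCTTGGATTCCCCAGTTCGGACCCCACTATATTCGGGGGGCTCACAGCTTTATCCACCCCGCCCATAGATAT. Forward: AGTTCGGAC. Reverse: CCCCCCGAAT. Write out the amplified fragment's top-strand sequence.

The forward primer matches the template at positions 16–24.
Reverse complement of the reverse primer: ATTCGGGGGG. This occurs on the top strand at positions 33–42.
The product is the template from position 16 through 42 (27 bp).

5'-AGTTCGGACCCCACTATATTCGGGGGG-3'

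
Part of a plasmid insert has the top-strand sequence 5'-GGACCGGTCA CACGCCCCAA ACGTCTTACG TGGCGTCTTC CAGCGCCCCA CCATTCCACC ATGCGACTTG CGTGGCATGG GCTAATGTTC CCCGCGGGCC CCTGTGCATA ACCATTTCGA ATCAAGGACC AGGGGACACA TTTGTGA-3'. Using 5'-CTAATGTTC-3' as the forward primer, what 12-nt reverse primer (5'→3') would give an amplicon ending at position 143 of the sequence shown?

The forward primer binds at positions 82–90; the product's 3' end on the top strand is position 143.
The reverse primer anneals to the top strand over positions 132–143, i.e. to GGGGACACATTT.
Its sequence written 5'→3' is the reverse complement: AAATGTGTCCCC.

5'-AAATGTGTCCCC-3'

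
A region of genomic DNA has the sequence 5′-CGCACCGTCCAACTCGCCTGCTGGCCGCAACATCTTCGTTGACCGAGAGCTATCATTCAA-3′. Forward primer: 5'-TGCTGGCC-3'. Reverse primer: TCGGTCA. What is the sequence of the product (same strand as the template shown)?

The forward primer matches the template at positions 19–26.
The reverse primer's reverse complement is TGACCGA, which matches the template at positions 40–46.
The product is the template from position 19 through 46 (28 bp).

5'-TGCTGGCCGCAACATCTTCGTTGACCGA-3'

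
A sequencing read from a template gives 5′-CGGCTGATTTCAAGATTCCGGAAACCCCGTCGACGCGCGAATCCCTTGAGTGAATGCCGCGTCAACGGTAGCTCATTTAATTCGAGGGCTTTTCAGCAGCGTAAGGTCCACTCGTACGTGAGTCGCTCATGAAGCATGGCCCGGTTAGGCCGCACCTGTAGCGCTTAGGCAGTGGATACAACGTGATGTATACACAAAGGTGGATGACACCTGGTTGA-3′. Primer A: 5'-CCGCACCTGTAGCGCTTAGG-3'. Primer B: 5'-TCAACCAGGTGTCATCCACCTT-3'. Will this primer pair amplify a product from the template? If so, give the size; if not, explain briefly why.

Yes — a 69 bp product.

Primer A (CCGCACCTGTAGCGCTTAGG) matches the top strand at positions 150–169; it acts as a forward primer.
Primer B's reverse complement is AAGGTGGATGACACCTGGTTGA, matching the top strand at positions 197–218; it acts as a reverse primer.
The 3' ends face each other across positions 150–218, giving a 69 bp product.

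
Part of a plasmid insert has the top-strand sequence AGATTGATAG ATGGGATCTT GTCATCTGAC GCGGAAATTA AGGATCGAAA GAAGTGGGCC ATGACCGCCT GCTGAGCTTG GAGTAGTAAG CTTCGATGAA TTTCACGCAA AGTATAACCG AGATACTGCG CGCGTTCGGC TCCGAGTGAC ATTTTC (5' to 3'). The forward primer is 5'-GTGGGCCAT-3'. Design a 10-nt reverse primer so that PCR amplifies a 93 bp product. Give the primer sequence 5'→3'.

5'-CTCGGAGCCG-3'

The forward primer binds at positions 54–62, so a 93 bp product ends at position 54 + 93 − 1 = 146.
The reverse primer anneals to the top strand over positions 137–146, i.e. to CGGCTCCGAG.
Its sequence written 5'→3' is the reverse complement: CTCGGAGCCG.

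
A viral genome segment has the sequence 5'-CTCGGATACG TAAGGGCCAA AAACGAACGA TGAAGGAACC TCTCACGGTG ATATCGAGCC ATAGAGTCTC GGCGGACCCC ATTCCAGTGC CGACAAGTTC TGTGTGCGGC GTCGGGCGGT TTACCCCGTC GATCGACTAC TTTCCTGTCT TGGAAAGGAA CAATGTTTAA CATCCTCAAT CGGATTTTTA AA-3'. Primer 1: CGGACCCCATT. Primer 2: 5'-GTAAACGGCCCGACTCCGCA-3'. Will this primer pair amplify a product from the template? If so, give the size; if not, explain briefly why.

Primer 2 (GTAAACGGCCCGACTCCGCA) does not match the top strand, and its reverse complement TGCGGAGTCGGGCCGTTTAC does not match either.
With no annealing site for primer 2, no amplification occurs.

No product — primer 2 has no binding site in the template.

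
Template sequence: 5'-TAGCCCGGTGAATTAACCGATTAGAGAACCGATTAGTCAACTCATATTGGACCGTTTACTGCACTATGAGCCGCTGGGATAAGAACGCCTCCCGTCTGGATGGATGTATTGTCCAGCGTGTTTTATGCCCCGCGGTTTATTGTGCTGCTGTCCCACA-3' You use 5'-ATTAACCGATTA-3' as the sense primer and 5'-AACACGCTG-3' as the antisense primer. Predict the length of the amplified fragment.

Forward primer ATTAACCGATTA is found on the top strand at positions 12–23.
Reverse complement of the reverse primer: CAGCGTGTT. This occurs on the top strand at positions 114–122.
Product length = (reverse-primer end) − (forward-primer start) + 1 = 122 − 12 + 1 = 111 bp.

111 bp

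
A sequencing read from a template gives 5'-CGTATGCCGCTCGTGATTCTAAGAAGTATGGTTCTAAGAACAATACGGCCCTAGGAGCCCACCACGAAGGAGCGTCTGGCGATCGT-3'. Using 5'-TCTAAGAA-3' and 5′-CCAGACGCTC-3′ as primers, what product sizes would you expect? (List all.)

The forward primer TCTAAGAA matches the top strand at positions 18–25, 33–40.
The reverse primer's reverse complement is GAGCGTCTGG, matching at positions 70–79.
Each forward site pairs with the reverse site to give a product ending at position 79: sizes 62, 47 bp.

62 bp, 47 bp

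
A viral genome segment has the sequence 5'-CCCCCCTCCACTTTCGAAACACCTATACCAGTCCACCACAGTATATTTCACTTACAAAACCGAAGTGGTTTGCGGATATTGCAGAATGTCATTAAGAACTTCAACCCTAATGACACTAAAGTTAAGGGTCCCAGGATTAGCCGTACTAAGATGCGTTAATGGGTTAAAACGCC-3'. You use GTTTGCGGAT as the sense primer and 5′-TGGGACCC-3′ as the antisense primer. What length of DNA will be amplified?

Forward primer GTTTGCGGAT is found on the top strand at positions 68–77.
The reverse primer's reverse complement is GGGTCCCA, which matches the template at positions 126–133.
Amplicon spans positions 68–133: 66 bp.

66 bp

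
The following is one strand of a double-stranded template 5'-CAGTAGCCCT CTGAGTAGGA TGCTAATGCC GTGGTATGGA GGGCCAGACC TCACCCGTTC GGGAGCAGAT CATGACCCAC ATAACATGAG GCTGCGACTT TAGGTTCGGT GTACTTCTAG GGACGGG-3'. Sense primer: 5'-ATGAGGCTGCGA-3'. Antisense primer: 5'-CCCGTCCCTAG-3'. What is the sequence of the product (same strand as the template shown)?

5'-ATGAGGCTGCGACTTTAGGTTCGGTGTACTTCTAGGGACGGG-3'

Forward primer ATGAGGCTGCGA is found on the top strand at positions 86–97.
Reverse complement of the reverse primer: CTAGGGACGGG. This occurs on the top strand at positions 117–127.
The product is the template from position 86 through 127 (42 bp).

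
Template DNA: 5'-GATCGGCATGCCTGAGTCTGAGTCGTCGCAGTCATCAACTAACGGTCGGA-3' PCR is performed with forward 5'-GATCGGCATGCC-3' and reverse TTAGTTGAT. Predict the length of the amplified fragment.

Forward primer GATCGGCATGCC is found on the top strand at positions 1–12.
The reverse primer's reverse complement is ATCAACTAA, which matches the template at positions 34–42.
Amplicon spans positions 1–42: 42 bp.

42 bp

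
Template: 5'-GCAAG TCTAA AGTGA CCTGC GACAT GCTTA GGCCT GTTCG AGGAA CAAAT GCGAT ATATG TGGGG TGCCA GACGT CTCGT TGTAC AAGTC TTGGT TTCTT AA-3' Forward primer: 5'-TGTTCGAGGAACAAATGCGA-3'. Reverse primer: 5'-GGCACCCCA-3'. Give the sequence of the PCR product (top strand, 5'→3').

5'-TGTTCGAGGAACAAATGCGATATATGTGGGGTGCC-3'

The forward primer matches the template at positions 35–54.
Taking the reverse complement of GGCACCCCA gives TGGGGTGCC, found at positions 61–69 on the template; the primer anneals here to the top strand with its 3' end pointing upstream.
The product is the template from position 35 through 69 (35 bp).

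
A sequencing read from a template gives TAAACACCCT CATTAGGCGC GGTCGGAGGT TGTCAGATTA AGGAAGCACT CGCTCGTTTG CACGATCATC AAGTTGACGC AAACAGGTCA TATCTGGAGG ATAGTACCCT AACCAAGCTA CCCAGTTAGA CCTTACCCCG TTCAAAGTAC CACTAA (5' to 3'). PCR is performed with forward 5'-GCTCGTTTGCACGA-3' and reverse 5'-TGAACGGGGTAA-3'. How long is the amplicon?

93 bp

The forward primer matches the template at positions 52–65.
The reverse primer's reverse complement is TTACCCCGTTCA, which matches the template at positions 133–144.
The product runs from position 52 to position 144, so its length is 144 − 52 + 1 = 93 bp.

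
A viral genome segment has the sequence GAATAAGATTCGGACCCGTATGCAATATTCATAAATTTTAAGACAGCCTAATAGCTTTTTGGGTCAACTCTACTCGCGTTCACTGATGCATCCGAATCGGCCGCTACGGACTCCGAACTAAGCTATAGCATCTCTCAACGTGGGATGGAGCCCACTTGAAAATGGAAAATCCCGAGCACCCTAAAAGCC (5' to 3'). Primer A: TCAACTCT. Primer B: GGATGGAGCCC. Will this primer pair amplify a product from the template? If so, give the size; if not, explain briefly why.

Primer A (TCAACTCT) matches the top strand at positions 64–71 (3' end points downstream).
Primer B (GGATGGAGCCC) also matches the top strand directly, at positions 143–153 — its reverse complement GGGCTCCATCC is not present.
Both primers anneal to the bottom strand with 3' ends pointing the same way, so neither can prime synthesis back toward the other.

No product — both primers anneal to the same strand and extend in the same direction.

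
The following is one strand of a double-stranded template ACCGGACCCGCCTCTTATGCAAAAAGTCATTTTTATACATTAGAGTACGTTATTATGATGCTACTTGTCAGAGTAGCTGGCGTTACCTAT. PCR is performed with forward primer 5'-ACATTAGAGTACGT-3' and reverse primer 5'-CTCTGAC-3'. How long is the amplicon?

Forward primer ACATTAGAGTACGT is found on the top strand at positions 37–50.
Reverse complement of the reverse primer: GTCAGAG. This occurs on the top strand at positions 67–73.
Amplicon spans positions 37–73: 37 bp.

37 bp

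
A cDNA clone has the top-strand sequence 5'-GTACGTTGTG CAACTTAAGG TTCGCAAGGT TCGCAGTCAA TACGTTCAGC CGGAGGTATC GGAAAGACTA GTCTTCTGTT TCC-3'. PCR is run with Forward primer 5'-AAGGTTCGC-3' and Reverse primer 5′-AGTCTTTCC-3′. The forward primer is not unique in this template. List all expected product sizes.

The forward primer AAGGTTCGC matches the top strand at positions 17–25, 26–34.
The reverse primer's reverse complement is GGAAAGACT, matching at positions 61–69.
Each forward site pairs with the reverse site to give a product ending at position 69: sizes 53, 44 bp.

53 bp, 44 bp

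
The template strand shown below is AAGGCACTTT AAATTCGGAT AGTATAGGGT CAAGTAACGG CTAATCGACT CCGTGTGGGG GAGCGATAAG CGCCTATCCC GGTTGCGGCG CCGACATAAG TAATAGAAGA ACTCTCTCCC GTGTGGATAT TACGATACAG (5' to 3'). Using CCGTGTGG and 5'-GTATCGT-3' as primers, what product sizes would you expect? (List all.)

The forward primer CCGTGTGG matches the top strand at positions 51–58, 119–126.
The reverse primer's reverse complement is ACGATAC, matching at positions 132–138.
Each forward site pairs with the reverse site to give a product ending at position 138: sizes 88, 20 bp.

88 bp, 20 bp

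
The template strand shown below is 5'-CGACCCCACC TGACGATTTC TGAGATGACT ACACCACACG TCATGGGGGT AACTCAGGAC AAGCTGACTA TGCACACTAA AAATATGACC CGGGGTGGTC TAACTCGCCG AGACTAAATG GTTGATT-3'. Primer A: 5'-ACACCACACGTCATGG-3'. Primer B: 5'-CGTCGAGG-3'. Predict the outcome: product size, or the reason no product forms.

Primer B (CGTCGAGG) does not match the top strand, and its reverse complement CCTCGACG does not match either.
With no annealing site for primer B, no amplification occurs.

No product — primer B has no binding site in the template.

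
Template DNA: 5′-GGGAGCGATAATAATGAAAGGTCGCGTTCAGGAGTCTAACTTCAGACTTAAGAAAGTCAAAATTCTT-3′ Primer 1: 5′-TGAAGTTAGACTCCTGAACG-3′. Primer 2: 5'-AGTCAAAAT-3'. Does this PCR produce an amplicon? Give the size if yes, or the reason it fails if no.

Primer 1 (TGAAGTTAGACTCCTGAACG) has reverse complement CGTTCAGGAGTCTAACTTCA, which matches the top strand at positions 25–44; primer 1 anneals to the top strand there with its 3' end pointing upstream toward position 25.
Primer 2 (AGTCAAAAT) matches the top strand directly at positions 55–63; it anneals to the bottom strand with its 3' end pointing downstream toward position 63.
The 3' ends diverge (primer 1 extends toward position 1, primer 2 toward position 67), so the primers never converge on a shared product.

No product — the primers' 3' ends point away from each other.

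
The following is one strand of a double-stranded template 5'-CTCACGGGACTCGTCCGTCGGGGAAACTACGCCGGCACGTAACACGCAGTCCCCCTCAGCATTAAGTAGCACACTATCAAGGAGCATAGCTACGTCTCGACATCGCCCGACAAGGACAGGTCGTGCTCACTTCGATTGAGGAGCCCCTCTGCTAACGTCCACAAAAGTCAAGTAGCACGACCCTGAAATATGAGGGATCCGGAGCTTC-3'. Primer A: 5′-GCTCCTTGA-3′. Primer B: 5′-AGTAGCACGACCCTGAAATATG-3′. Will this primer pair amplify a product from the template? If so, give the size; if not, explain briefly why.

No product — the primers' 3' ends point away from each other.

Primer A (GCTCCTTGA) has reverse complement TCAAGGAGC, which matches the top strand at positions 77–85; primer A anneals to the top strand there with its 3' end pointing upstream toward position 77.
Primer B (AGTAGCACGACCCTGAAATATG) matches the top strand directly at positions 171–192; it anneals to the bottom strand with its 3' end pointing downstream toward position 192.
The 3' ends diverge (primer A extends toward position 1, primer B toward position 208), so the primers never converge on a shared product.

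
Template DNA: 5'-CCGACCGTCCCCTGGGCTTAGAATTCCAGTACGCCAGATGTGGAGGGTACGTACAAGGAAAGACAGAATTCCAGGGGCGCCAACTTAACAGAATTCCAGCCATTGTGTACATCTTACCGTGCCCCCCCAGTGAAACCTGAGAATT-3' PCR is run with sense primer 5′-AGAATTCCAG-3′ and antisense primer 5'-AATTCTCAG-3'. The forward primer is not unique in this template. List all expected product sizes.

126 bp, 81 bp, 56 bp

The forward primer AGAATTCCAG matches the top strand at positions 20–29, 65–74, 90–99.
The reverse primer's reverse complement is CTGAGAATT, matching at positions 137–145.
Each forward site pairs with the reverse site to give a product ending at position 145: sizes 126, 81, 56 bp.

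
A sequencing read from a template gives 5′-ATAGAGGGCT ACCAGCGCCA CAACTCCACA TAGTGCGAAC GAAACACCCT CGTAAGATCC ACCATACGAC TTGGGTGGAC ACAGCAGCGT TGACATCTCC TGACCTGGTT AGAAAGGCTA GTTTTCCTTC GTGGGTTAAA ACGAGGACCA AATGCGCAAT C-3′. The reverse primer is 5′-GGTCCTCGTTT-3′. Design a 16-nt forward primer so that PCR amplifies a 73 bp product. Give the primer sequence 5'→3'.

The reverse primer's reverse complement AAACGAGGACC matches the template at positions 139–149, so the product ends at position 149.
A 73 bp product then starts at position 149 − 73 + 1 = 77.
The forward primer is identical to the top strand there: GGACACAGCAGCGTTG.

5'-GGACACAGCAGCGTTG-3'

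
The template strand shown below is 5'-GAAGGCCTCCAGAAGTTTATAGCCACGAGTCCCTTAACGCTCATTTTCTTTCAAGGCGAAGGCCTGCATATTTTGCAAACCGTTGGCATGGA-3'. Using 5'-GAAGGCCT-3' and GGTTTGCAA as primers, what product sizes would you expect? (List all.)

The forward primer GAAGGCCT matches the top strand at positions 1–8, 58–65.
The reverse primer's reverse complement is TTGCAAACC, matching at positions 73–81.
Each forward site pairs with the reverse site to give a product ending at position 81: sizes 81, 24 bp.

81 bp, 24 bp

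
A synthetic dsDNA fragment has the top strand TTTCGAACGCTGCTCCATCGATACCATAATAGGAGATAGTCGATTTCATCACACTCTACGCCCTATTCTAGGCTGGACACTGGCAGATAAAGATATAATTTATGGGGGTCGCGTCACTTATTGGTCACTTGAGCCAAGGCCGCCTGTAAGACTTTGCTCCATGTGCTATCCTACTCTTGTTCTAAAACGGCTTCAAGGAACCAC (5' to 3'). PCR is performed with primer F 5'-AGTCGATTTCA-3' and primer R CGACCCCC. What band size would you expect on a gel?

74 bp

The forward primer matches the template at positions 38–48.
Reverse complement of the reverse primer: GGGGGTCG. This occurs on the top strand at positions 104–111.
The product runs from position 38 to position 111, so its length is 111 − 38 + 1 = 74 bp.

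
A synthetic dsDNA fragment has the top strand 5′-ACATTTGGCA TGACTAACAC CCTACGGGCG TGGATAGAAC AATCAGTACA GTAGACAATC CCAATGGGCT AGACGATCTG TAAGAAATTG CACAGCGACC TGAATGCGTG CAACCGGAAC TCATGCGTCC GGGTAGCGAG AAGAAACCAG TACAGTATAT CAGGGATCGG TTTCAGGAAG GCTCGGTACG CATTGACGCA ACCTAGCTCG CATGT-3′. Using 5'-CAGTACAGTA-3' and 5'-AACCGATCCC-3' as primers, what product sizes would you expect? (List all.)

129 bp, 25 bp

The forward primer CAGTACAGTA matches the top strand at positions 44–53, 148–157.
The reverse primer's reverse complement is GGGATCGGTT, matching at positions 163–172.
Each forward site pairs with the reverse site to give a product ending at position 172: sizes 129, 25 bp.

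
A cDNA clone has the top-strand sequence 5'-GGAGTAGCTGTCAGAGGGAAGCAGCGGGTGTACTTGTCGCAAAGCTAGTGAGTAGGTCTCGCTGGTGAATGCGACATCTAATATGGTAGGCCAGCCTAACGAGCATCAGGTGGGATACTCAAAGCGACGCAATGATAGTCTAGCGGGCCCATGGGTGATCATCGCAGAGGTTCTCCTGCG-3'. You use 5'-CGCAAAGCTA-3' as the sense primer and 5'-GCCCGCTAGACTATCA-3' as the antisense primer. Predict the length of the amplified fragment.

111 bp

Scanning the template, CGCAAAGCTA occurs at positions 38–47; this primer anneals to the bottom strand there with its 3' end pointing downstream.
Reverse complement of the reverse primer: TGATAGTCTAGCGGGC. This occurs on the top strand at positions 133–148.
Amplicon spans positions 38–148: 111 bp.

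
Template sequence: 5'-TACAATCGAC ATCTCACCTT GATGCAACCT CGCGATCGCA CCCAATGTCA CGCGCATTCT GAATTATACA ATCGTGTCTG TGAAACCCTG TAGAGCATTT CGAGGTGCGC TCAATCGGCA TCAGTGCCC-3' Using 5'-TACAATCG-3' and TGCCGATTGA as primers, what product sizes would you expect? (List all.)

The forward primer TACAATCG matches the top strand at positions 1–8, 67–74.
The reverse primer's reverse complement is TCAATCGGCA, matching at positions 111–120.
Each forward site pairs with the reverse site to give a product ending at position 120: sizes 120, 54 bp.

120 bp, 54 bp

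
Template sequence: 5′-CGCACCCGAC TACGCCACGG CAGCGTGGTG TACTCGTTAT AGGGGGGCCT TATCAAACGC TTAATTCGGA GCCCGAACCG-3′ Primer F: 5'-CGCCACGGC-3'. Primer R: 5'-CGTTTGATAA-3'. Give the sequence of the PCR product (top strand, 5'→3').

Forward primer CGCCACGGC is found on the top strand at positions 13–21.
The reverse primer's reverse complement is TTATCAAACG, which matches the template at positions 50–59.
The product is the template from position 13 through 59 (47 bp).

5'-CGCCACGGCAGCGTGGTGTACTCGTTATAGGGGGGCCTTATCAAACG-3'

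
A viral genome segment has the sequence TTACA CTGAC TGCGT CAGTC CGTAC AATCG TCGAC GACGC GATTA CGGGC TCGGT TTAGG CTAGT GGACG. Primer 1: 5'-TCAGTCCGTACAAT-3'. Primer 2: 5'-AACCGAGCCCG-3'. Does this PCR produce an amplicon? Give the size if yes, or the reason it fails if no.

Primer 1 (TCAGTCCGTACAAT) matches the top strand at positions 15–28; it acts as a forward primer.
Primer 2's reverse complement is CGGGCTCGGTT, matching the top strand at positions 46–56; it acts as a reverse primer.
The 3' ends face each other across positions 15–56, giving a 42 bp product.

Yes — a 42 bp product.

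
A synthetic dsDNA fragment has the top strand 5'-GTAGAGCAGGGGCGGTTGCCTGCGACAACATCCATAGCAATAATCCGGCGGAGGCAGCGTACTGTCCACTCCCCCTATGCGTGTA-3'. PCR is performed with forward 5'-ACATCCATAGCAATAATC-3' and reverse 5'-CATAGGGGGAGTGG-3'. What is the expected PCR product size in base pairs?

52 bp

Forward primer ACATCCATAGCAATAATC is found on the top strand at positions 28–45.
The reverse primer's reverse complement is CCACTCCCCCTATG, which matches the template at positions 66–79.
Product length = (reverse-primer end) − (forward-primer start) + 1 = 79 − 28 + 1 = 52 bp.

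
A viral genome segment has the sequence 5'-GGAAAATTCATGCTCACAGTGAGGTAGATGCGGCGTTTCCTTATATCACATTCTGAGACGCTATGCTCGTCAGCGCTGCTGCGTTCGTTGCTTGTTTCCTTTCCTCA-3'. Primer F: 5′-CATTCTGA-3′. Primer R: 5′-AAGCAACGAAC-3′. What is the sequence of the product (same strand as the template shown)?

The forward primer matches the template at positions 49–56.
Reverse complement of the reverse primer: GTTCGTTGCTT. This occurs on the top strand at positions 83–93.
The product is the template from position 49 through 93 (45 bp).

5'-CATTCTGAGACGCTATGCTCGTCAGCGCTGCTGCGTTCGTTGCTT-3'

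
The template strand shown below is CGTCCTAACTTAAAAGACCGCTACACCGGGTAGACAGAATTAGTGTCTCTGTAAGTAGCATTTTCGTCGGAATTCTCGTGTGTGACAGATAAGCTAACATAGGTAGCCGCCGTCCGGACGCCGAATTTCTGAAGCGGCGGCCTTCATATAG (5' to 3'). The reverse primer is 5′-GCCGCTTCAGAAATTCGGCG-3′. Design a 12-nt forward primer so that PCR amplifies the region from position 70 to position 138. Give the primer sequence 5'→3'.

The reverse primer's reverse complement CGCCGAATTTCTGAAGCGGC matches the template at positions 119–138; the product starts at position 70.
The forward primer is identical to the top strand over positions 70–81: GAATTCTCGTGT.

5'-GAATTCTCGTGT-3'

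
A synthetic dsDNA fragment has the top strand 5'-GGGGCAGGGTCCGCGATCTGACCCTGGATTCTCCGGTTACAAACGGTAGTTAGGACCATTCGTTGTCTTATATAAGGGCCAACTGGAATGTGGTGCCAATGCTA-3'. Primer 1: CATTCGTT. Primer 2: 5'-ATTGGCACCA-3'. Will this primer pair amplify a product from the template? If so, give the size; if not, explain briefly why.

Primer 1 (CATTCGTT) matches the top strand at positions 57–64; it acts as a forward primer.
Primer 2's reverse complement is TGGTGCCAAT, matching the top strand at positions 91–100; it acts as a reverse primer.
The 3' ends face each other across positions 57–100, giving a 44 bp product.

Yes — a 44 bp product.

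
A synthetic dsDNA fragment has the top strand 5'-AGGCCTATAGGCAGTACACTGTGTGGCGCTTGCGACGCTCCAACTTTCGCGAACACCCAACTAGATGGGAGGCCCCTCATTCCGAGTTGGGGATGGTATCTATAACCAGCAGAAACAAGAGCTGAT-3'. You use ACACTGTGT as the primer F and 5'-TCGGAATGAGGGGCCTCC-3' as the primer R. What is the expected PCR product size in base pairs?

70 bp

Scanning the template, ACACTGTGT occurs at positions 16–24; this primer anneals to the bottom strand there with its 3' end pointing downstream.
Reverse complement of the reverse primer: GGAGGCCCCTCATTCCGA. This occurs on the top strand at positions 68–85.
Product length = (reverse-primer end) − (forward-primer start) + 1 = 85 − 16 + 1 = 70 bp.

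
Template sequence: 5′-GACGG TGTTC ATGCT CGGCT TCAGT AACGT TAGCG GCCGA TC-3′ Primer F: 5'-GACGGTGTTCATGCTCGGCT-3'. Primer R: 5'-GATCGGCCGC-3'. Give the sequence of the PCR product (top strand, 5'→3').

5'-GACGGTGTTCATGCTCGGCTTCAGTAACGTTAGCGGCCGATC-3'

Forward primer GACGGTGTTCATGCTCGGCT is found on the top strand at positions 1–20.
The reverse primer's reverse complement is GCGGCCGATC, which matches the template at positions 33–42.
The product is the template from position 1 through 42 (42 bp).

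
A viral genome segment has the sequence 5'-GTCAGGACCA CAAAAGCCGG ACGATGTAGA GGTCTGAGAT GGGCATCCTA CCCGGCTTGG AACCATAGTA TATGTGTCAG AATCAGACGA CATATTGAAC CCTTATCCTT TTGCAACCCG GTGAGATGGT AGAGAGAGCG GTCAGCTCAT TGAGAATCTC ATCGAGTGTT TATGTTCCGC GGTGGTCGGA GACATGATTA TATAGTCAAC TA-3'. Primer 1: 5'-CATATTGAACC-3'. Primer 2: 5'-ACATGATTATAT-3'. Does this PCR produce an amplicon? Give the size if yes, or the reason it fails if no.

Primer 1 (CATATTGAACC) matches the top strand at positions 91–101 (3' end points downstream).
Primer 2 (ACATGATTATAT) also matches the top strand directly, at positions 192–203 — its reverse complement ATATAATCATGT is not present.
Both primers anneal to the bottom strand with 3' ends pointing the same way, so neither can prime synthesis back toward the other.

No product — both primers anneal to the same strand and extend in the same direction.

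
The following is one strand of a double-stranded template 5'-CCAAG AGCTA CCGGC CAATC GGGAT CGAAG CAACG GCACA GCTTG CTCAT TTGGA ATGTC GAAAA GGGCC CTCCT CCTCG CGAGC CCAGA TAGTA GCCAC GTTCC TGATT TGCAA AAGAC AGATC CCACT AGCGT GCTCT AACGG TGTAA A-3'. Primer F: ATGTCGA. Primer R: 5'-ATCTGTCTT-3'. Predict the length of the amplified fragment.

69 bp

Forward primer ATGTCGA is found on the top strand at positions 56–62.
Reverse complement of the reverse primer: AAGACAGAT. This occurs on the top strand at positions 116–124.
The product runs from position 56 to position 124, so its length is 124 − 56 + 1 = 69 bp.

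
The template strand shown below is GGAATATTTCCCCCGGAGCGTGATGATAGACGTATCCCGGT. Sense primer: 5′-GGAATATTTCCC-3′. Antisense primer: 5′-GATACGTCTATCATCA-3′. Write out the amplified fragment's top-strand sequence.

5'-GGAATATTTCCCCCGGAGCGTGATGATAGACGTATC-3'

Forward primer GGAATATTTCCC is found on the top strand at positions 1–12.
Taking the reverse complement of GATACGTCTATCATCA gives TGATGATAGACGTATC, found at positions 21–36 on the template; the primer anneals here to the top strand with its 3' end pointing upstream.
The product is the template from position 1 through 36 (36 bp).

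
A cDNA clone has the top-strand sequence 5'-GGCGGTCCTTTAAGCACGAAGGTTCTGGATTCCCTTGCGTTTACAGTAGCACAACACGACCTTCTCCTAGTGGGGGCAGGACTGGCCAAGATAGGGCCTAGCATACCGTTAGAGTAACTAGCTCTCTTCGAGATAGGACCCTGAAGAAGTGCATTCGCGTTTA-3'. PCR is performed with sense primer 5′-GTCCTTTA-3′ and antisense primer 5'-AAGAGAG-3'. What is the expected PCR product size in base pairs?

The forward primer matches the template at positions 5–12.
Taking the reverse complement of AAGAGAG gives CTCTCTT, found at positions 122–128 on the template; the primer anneals here to the top strand with its 3' end pointing upstream.
Product length = (reverse-primer end) − (forward-primer start) + 1 = 128 − 5 + 1 = 124 bp.

124 bp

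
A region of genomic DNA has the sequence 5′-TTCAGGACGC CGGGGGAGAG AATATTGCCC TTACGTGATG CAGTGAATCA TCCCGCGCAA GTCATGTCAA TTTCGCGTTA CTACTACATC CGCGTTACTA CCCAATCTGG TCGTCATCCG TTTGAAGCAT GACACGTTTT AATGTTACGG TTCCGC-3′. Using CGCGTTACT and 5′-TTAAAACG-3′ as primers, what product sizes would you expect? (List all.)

69 bp, 52 bp

The forward primer CGCGTTACT matches the top strand at positions 74–82, 91–99.
The reverse primer's reverse complement is CGTTTTAA, matching at positions 135–142.
Each forward site pairs with the reverse site to give a product ending at position 142: sizes 69, 52 bp.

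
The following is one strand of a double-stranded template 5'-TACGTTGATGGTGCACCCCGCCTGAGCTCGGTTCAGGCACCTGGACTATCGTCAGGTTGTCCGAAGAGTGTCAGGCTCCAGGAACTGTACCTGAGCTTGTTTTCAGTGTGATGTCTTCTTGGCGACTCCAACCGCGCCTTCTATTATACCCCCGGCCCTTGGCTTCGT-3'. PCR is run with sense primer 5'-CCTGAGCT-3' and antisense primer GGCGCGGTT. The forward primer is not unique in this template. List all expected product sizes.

118 bp, 49 bp

The forward primer CCTGAGCT matches the top strand at positions 21–28, 90–97.
The reverse primer's reverse complement is AACCGCGCC, matching at positions 130–138.
Each forward site pairs with the reverse site to give a product ending at position 138: sizes 118, 49 bp.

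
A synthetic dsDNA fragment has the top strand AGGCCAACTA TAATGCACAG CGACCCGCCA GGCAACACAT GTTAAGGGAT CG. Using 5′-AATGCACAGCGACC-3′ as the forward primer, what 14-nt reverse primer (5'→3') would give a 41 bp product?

The forward primer binds at positions 12–25, so a 41 bp product ends at position 12 + 41 − 1 = 52.
The reverse primer anneals to the top strand over positions 39–52, i.e. to ATGTTAAGGGATCG.
Its sequence written 5'→3' is the reverse complement: CGATCCCTTAACAT.

5'-CGATCCCTTAACAT-3'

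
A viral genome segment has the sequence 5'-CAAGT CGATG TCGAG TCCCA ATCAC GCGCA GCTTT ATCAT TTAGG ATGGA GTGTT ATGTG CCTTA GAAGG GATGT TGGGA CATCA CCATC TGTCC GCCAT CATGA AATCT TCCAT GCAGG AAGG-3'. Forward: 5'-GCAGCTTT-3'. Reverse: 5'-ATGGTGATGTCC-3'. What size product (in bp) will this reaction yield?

62 bp

Forward primer GCAGCTTT is found on the top strand at positions 28–35.
Taking the reverse complement of ATGGTGATGTCC gives GGACATCACCAT, found at positions 78–89 on the template; the primer anneals here to the top strand with its 3' end pointing upstream.
Product length = (reverse-primer end) − (forward-primer start) + 1 = 89 − 28 + 1 = 62 bp.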